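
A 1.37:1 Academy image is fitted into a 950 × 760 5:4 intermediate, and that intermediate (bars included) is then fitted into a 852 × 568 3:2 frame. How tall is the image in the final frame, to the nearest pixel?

1.37:1 Academy in 950×760: fills the width, so the image is 950.00 × 693.43.
The 5:4 canvas is height-limited in 852×568, giving 710.00 × 568.00; scale factor 0.7474.
Applying the same ×0.7474: 693.43 → 518.25.

518 px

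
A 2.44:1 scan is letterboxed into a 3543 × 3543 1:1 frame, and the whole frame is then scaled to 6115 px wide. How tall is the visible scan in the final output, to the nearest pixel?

At 3543×3543 the scan is width-limited, so height = 3543 / 2.440 ≈ 1452.05 px.
Resizing to 6115 px wide multiplies everything by 1.7259: 1452.05 → 2506.15 px.

2506 px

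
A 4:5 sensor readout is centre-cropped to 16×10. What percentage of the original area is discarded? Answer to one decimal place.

Going from 4:5 to 16×10 means cutting height while keeping width.
Fraction kept = (0.800)/(1.600) ≈ 50.00%, so 50.00% is lost.

50.0%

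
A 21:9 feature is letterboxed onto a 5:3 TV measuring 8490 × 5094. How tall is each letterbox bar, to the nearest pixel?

728 px

21:9 (2.333) > 5:3 (1.667), so the feature fills the width.
The feature is 8490 × 9/21 ≈ 3638.57 px tall.
5094 − 3638.57 = 1455.43 px of bars (727.71 each).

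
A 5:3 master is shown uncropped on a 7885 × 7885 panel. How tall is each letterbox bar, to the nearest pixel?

5:3 is wider than 1:1, so it spans the full width.
Content height = 7885 × 3/5 ≈ 4731.00 px.
Black = 7885 − 4731.00 = 3154.00 px, or 1577.00 per bar.

1577 px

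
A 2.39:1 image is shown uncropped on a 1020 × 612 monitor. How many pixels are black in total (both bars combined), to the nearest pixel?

Since 2.390 > 1.667, the image is width-limited.
The image is 1020 / 2.390 ≈ 426.7782 px tall.
612 − 426.7782 = 185.2218 px of bars.
Bar area = 185.2218 × 1020 ≈ 188926 px.

188926 pixels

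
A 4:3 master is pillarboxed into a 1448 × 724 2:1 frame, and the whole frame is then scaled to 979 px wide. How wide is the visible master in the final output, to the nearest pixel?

Fitted into 1448×724, the master spans the height; its width is 724 × 4/3 ≈ 965.33 px.
The frame scales by 979/1448 = 0.6761; 965.33 × 0.6761 ≈ 652.67 px.

653 px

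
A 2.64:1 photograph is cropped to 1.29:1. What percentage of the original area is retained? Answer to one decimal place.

48.9%

The height stays; only width is cut (since 1.29:1 is narrower than 2.64:1).
(1.290)/(2.640) ≈ 0.489 of the area survives.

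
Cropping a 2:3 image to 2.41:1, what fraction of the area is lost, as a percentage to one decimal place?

72.3%

Going from 2:3 to 2.41:1 means cutting height while keeping width.
Fraction kept = (0.667)/(2.410) ≈ 27.66%, so 72.34% is lost.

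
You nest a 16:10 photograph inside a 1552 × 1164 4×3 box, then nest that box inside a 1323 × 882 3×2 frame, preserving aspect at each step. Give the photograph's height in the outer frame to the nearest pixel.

First fit — 16:10 into 1552×1164 spans the width: 1552.00 × 970.00.
The 4×3 canvas is height-limited in 1323×882, giving 1176.00 × 882.00; scale factor 0.7577.
The photograph scales with it: height 970.00 × 0.7577 ≈ 735.00.

735 px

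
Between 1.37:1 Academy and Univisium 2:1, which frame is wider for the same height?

1.37 and Univisium 2:1 = 2; 2 > 1.37.

Univisium 2:1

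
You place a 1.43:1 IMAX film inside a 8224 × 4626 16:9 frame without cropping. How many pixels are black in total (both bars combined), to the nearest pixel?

1.43:1 IMAX is narrower than 16:9, so it spans the full height.
The film is 4626 × 1.430 ≈ 6615.1800 px wide.
Leftover width: 8224 − 6615.1800 = 1608.8200 px.
Across the 4626-px span: 1608.8200 × 4626 ≈ 7442401 px.

7442401 pixels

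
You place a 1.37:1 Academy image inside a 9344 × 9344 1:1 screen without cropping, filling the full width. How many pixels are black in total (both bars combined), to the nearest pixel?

That makes the image 6820.4380 px tall (9344 / 1.370).
Leftover height: 9344 − 6820.4380 = 2523.5620 px.
Bar area = 2523.5620 × 9344 ≈ 23580164 px.

23580164 pixels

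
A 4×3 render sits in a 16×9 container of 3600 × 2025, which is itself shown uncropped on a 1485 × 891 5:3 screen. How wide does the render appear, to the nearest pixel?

1114 px

Inside the 3600×2025 canvas the render is height-limited at 2700.00 × 2025.00.
Second fit — the 16×9 canvas into 1485×891 spans the width: 1485.00 × 835.31 (×0.4125 from 3600×2025).
Applying the same ×0.4125: 2700.00 → 1113.75.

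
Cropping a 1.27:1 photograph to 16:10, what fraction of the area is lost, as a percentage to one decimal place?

20.6%

Going from 1.27:1 to 16:10 means cutting height while keeping width.
Area ratio = (1.270)/(1.600) = 79.38%; the remaining 20.62% is cropped out.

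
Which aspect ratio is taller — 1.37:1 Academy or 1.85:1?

1.37:1 Academy

1.37 and 1.85; 1.85 > 1.37. The smaller width-to-height ratio is the taller frame.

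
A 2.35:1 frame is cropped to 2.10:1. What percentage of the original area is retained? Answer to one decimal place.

89.4%

Going from 2.35:1 to 2.10:1 means cutting width while keeping height.
Fraction kept = (2.100)/(2.350) ≈ 89.36%.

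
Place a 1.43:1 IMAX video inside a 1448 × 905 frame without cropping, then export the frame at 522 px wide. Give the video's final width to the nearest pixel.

467 px

Fitted into 1448×905, the video spans the height; its width is 905 × 1.430 ≈ 1294.15 px.
The frame scales by 522/1448 = 0.3605; 1294.15 × 0.3605 ≈ 466.54 px.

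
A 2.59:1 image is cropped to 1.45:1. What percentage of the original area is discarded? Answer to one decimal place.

44.0%

Going from 2.59:1 to 1.45:1 means cutting width while keeping height.
Fraction kept = (1.450)/(2.590) ≈ 55.98%, so 44.02% is lost.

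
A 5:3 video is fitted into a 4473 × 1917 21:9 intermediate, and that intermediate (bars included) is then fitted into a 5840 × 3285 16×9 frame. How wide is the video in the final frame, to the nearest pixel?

4171 px

5:3 in 4473×1917: fills the height, so the video is 3195.00 × 1917.00.
Second fit — the 21:9 canvas into 5840×3285 spans the width: 5840.00 × 2502.86 (×1.3056 from 4473×1917).
Applying the same ×1.3056: 3195.00 → 4171.43.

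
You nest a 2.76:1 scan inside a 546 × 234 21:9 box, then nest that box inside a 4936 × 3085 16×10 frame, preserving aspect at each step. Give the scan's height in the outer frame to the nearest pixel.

First fit — 2.76:1 into 546×234 spans the width: 546.00 × 197.83.
Second fit — the 21:9 canvas into 4936×3085 spans the width: 4936.00 × 2115.43 (×9.0403 from 546×234).
So the scan's height is 197.83 × 9.0403 ≈ 1788.41.

1788 px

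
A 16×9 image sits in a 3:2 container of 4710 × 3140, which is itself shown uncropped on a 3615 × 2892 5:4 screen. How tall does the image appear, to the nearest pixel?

16×9 in 4710×3140: fills the width, so the image is 4710.00 × 2649.38.
The 3:2 canvas is width-limited in 3615×2892, giving 3615.00 × 2410.00; scale factor 0.7675.
So the image's height is 2649.38 × 0.7675 ≈ 2033.44.

2033 px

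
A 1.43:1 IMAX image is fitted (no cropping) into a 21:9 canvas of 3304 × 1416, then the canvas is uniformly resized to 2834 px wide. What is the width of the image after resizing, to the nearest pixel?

1737 px

Fitted into 3304×1416, the image spans the height; its width is 1416 × 1.430 ≈ 2024.88 px.
Scaling 3304 → 2834 is ×0.8577, so the width becomes 2024.88 × 0.8577 ≈ 1736.84 px.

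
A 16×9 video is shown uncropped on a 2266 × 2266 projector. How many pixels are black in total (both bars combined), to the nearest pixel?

Since 1.778 > 1.000, the video is width-limited.
Content height = 2266 × 9/16 ≈ 1274.6250 px.
2266 − 1274.6250 = 991.3750 px of bars.
Across the 2266-px span: 991.3750 × 2266 ≈ 2246456 px.

2246456 pixels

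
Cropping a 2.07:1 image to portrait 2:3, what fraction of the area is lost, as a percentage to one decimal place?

Going from 2.07:1 to portrait 2:3 means cutting width while keeping height.
Fraction kept = (0.667)/(2.070) ≈ 32.21%, so 67.79% is lost.

67.8%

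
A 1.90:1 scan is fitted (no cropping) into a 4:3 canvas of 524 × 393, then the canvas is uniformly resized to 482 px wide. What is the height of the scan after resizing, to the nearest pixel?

254 px

Fitted into 524×393, the scan spans the width; its height is 524 / 1.900 ≈ 275.79 px.
Scaling 524 → 482 is ×0.9198, so the height becomes 275.79 × 0.9198 ≈ 253.68 px.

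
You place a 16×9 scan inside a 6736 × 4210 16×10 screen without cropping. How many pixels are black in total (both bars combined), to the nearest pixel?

2835856 pixels

16×9 is wider than 16×10, so it spans the full width.
Content height = 6736 × 9/16 ≈ 3789.0000 px.
4210 − 3789.0000 = 421.0000 px of bars.
Across the 6736-px span: 421.0000 × 6736 ≈ 2835856 px.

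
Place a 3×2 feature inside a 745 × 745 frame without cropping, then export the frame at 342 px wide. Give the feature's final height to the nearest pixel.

Fitted into 745×745, the feature spans the width; its height is 745 × 2/3 ≈ 496.67 px.
Scaling 745 → 342 is ×0.4591, so the height becomes 496.67 × 0.4591 ≈ 228.00 px.

228 px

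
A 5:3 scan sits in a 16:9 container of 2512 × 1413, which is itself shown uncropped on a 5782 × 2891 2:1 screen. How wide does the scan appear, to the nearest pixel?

4818 px

5:3 in 2512×1413: fills the height, so the scan is 2355.00 × 1413.00.
16:9 in 5782×2891: fills the height, so the intermediate becomes 5139.56 × 2891.00 — a scale of ×2.0460.
Applying the same ×2.0460: 2355.00 → 4818.33.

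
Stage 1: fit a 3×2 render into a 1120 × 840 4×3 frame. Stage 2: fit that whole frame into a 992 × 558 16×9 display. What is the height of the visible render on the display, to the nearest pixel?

Inside the 1120×840 canvas the render is width-limited at 1120.00 × 746.67.
The 4×3 canvas is height-limited in 992×558, giving 744.00 × 558.00; scale factor 0.6643.
Applying the same ×0.6643: 746.67 → 496.00.

496 px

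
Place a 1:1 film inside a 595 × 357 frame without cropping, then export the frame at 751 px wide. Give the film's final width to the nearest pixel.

451 px

In the 595×357 frame the film fills the height: width = 357 × 1/1 ≈ 357.00 px.
Scaling 595 → 751 is ×1.2622, so the width becomes 357.00 × 1.2622 ≈ 450.60 px.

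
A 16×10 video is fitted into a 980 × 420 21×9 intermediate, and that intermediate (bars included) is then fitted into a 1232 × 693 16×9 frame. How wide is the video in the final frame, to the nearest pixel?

First fit — 16×10 into 980×420 spans the height: 672.00 × 420.00.
The 21×9 canvas is width-limited in 1232×693, giving 1232.00 × 528.00; scale factor 1.2571.
Applying the same ×1.2571: 672.00 → 844.80.

845 px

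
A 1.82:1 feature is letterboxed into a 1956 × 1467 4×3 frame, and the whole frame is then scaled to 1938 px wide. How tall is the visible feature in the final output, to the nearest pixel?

Fitted into 1956×1467, the feature spans the width; its height is 1956 / 1.820 ≈ 1074.73 px.
Scaling 1956 → 1938 is ×0.9908, so the height becomes 1074.73 × 0.9908 ≈ 1064.84 px.

1065 px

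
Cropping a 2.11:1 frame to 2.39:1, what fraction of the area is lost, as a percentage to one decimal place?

11.7%

The width stays; only height is cut (since 2.39:1 is wider than 2.11:1).
Area ratio = (2.110)/(2.390) = 88.28%; the remaining 11.72% is cropped out.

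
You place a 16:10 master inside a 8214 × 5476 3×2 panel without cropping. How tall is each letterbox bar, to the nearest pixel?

171 px

16:10 (1.600) > 3×2 (1.500), so the master fills the width.
Content height = 8214 × 10/16 ≈ 5133.75 px.
Leftover height: 5476 − 5133.75 = 342.25 px → 171.12 each side.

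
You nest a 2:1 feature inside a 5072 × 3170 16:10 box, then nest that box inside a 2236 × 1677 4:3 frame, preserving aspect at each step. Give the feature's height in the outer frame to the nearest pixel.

1118 px

First fit — 2:1 into 5072×3170 spans the width: 5072.00 × 2536.00.
Second fit — the 16:10 canvas into 2236×1677 spans the width: 2236.00 × 1397.50 (×0.4409 from 5072×3170).
So the feature's height is 2536.00 × 0.4409 ≈ 1118.00.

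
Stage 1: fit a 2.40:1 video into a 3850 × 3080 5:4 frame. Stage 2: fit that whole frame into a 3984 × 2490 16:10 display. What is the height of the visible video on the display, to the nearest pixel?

1297 px

2.40:1 in 3850×3080: fills the width, so the video is 3850.00 × 1604.17.
Second fit — the 5:4 canvas into 3984×2490 spans the height: 3112.50 × 2490.00 (×0.8084 from 3850×3080).
The video scales with it: height 1604.17 × 0.8084 ≈ 1296.88.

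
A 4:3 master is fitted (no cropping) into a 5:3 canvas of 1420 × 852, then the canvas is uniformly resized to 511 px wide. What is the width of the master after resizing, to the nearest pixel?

Fitted into 1420×852, the master spans the height; its width is 852 × 4/3 ≈ 1136.00 px.
Scaling 1420 → 511 is ×0.3599, so the width becomes 1136.00 × 0.3599 ≈ 408.80 px.

409 px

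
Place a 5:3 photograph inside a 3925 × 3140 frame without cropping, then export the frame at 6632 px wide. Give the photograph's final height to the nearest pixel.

3979 px

Fitted into 3925×3140, the photograph spans the width; its height is 3925 × 3/5 ≈ 2355.00 px.
Resizing to 6632 px wide multiplies everything by 1.6897: 2355.00 → 3979.20 px.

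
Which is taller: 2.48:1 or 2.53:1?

2.48 and 2.53; 2.53 > 2.48. The smaller width-to-height ratio is the taller frame.

2.48:1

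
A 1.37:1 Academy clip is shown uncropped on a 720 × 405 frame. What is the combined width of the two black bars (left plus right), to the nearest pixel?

1.37:1 Academy (1.370) < 16×9 (1.778), so the clip fills the height.
The clip is 405 × 1.370 ≈ 554.85 px wide.
Leftover width: 720 − 554.85 = 165.15 px.

165 px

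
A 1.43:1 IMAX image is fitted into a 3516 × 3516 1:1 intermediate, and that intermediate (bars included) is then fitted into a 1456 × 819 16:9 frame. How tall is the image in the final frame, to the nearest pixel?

Inside the 3516×3516 canvas the image is width-limited at 3516.00 × 2458.74.
1:1 in 1456×819: fills the height, so the intermediate becomes 819.00 × 819.00 — a scale of ×0.2329.
So the image's height is 2458.74 × 0.2329 ≈ 572.73.

573 px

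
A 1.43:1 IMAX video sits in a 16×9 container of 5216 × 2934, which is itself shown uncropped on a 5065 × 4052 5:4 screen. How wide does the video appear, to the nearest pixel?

4074 px

First fit — 1.43:1 IMAX into 5216×2934 spans the height: 4195.62 × 2934.00.
16×9 in 5065×4052: fills the width, so the intermediate becomes 5065.00 × 2849.06 — a scale of ×0.9711.
Applying the same ×0.9711: 4195.62 → 4074.16.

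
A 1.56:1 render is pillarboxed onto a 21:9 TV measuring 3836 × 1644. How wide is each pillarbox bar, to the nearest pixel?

1.56:1 (1.560) < 21:9 (2.333), so the render fills the height.
Content width = 1644 × 1.560 ≈ 2564.64 px.
Leftover width: 3836 − 2564.64 = 1271.36 px → 635.68 each side.

636 px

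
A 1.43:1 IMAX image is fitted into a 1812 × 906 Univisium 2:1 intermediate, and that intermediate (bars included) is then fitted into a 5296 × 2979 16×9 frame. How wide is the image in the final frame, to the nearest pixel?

Inside the 1812×906 canvas the image is height-limited at 1295.58 × 906.00.
Univisium 2:1 in 5296×2979: fills the width, so the intermediate becomes 5296.00 × 2648.00 — a scale of ×2.9227.
Applying the same ×2.9227: 1295.58 → 3786.64.

3787 px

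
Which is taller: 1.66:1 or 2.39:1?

1.66:1

1.66 and 2.39; 2.39 > 1.66. The smaller width-to-height ratio is the taller frame.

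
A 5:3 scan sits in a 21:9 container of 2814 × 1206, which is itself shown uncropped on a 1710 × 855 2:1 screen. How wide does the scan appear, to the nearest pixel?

1221 px

5:3 in 2814×1206: fills the height, so the scan is 2010.00 × 1206.00.
Second fit — the 21:9 canvas into 1710×855 spans the width: 1710.00 × 732.86 (×0.6077 from 2814×1206).
So the scan's width is 2010.00 × 0.6077 ≈ 1221.43.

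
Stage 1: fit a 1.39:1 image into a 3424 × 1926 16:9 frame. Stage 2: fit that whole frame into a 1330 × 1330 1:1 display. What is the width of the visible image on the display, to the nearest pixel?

Inside the 3424×1926 canvas the image is height-limited at 2677.14 × 1926.00.
The 16:9 canvas is width-limited in 1330×1330, giving 1330.00 × 748.12; scale factor 0.3884.
So the image's width is 2677.14 × 0.3884 ≈ 1039.89.

1040 px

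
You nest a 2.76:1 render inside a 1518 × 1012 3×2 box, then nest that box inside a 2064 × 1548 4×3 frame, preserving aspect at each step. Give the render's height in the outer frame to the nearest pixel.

2.76:1 in 1518×1012: fills the width, so the render is 1518.00 × 550.00.
Second fit — the 3×2 canvas into 2064×1548 spans the width: 2064.00 × 1376.00 (×1.3597 from 1518×1012).
The render scales with it: height 550.00 × 1.3597 ≈ 747.83.

748 px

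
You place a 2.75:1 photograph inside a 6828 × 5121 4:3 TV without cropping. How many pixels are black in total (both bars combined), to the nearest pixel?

Since 2.750 > 1.333, the photograph is width-limited.
The photograph is 6828 / 2.750 ≈ 2482.9091 px tall.
5121 − 2482.9091 = 2638.0909 px of bars.
Bar area = 2638.0909 × 6828 ≈ 18012885 px.

18012885 pixels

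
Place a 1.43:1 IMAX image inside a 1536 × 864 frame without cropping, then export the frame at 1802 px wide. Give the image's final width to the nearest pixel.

At 1536×864 the image is height-limited, so width = 864 × 1.430 ≈ 1235.52 px.
Scaling 1536 → 1802 is ×1.1732, so the width becomes 1235.52 × 1.1732 ≈ 1449.48 px.

1449 px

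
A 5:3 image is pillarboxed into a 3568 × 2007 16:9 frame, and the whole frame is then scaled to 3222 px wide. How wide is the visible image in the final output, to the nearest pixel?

3021 px

Fitted into 3568×2007, the image spans the height; its width is 2007 × 5/3 ≈ 3345.00 px.
Scaling 3568 → 3222 is ×0.9030, so the width becomes 3345.00 × 0.9030 ≈ 3020.62 px.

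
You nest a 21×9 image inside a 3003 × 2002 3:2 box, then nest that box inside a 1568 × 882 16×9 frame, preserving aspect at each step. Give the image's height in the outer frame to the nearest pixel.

567 px

21×9 in 3003×2002: fills the width, so the image is 3003.00 × 1287.00.
Second fit — the 3:2 canvas into 1568×882 spans the height: 1323.00 × 882.00 (×0.4406 from 3003×2002).
Applying the same ×0.4406: 1287.00 → 567.00.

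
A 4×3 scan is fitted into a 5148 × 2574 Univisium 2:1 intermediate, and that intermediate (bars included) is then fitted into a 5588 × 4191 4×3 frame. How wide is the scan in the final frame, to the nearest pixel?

Inside the 5148×2574 canvas the scan is height-limited at 3432.00 × 2574.00.
The Univisium 2:1 canvas is width-limited in 5588×4191, giving 5588.00 × 2794.00; scale factor 1.0855.
Applying the same ×1.0855: 3432.00 → 3725.33.

3725 px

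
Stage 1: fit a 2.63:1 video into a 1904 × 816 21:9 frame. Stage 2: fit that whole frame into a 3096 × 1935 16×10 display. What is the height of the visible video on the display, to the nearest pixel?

1177 px

First fit — 2.63:1 into 1904×816 spans the width: 1904.00 × 723.95.
Second fit — the 21:9 canvas into 3096×1935 spans the width: 3096.00 × 1326.86 (×1.6261 from 1904×816).
So the video's height is 723.95 × 1.6261 ≈ 1177.19.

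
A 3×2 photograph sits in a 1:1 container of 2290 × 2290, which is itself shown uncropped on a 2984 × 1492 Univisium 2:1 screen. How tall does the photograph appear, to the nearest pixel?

995 px

Inside the 2290×2290 canvas the photograph is width-limited at 2290.00 × 1526.67.
Second fit — the 1:1 canvas into 2984×1492 spans the height: 1492.00 × 1492.00 (×0.6515 from 2290×2290).
So the photograph's height is 1526.67 × 0.6515 ≈ 994.67.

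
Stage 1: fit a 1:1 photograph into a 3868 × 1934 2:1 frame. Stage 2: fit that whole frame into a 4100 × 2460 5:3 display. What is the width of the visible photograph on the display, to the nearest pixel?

First fit — 1:1 into 3868×1934 spans the height: 1934.00 × 1934.00.
2:1 in 4100×2460: fills the width, so the intermediate becomes 4100.00 × 2050.00 — a scale of ×1.0600.
So the photograph's width is 1934.00 × 1.0600 ≈ 2050.00.

2050 px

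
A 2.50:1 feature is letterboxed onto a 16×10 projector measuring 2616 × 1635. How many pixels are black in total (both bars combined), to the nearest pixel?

2.50:1 is wider than 16×10, so it spans the full width.
The feature is 2616 / 2.500 ≈ 1046.4000 px tall.
Black = 1635 − 1046.4000 = 588.6000 px.
Across the 2616-px span: 588.6000 × 2616 ≈ 1539778 px.

1539778 pixels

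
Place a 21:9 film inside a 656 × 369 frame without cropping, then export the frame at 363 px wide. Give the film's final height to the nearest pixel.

156 px

At 656×369 the film is width-limited, so height = 656 × 9/21 ≈ 281.14 px.
Resizing to 363 px wide multiplies everything by 0.5534: 281.14 → 155.57 px.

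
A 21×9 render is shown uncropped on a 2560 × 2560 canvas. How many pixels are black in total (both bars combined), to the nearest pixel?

21×9 is wider than square, so it spans the full width.
The render is 2560 × 9/21 ≈ 1097.1429 px tall.
Black = 2560 − 1097.1429 = 1462.8571 px.
Bar area = 1462.8571 × 2560 ≈ 3744914 px.

3744914 pixels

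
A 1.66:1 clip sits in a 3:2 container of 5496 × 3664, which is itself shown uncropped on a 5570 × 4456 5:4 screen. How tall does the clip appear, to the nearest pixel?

3355 px

First fit — 1.66:1 into 5496×3664 spans the width: 5496.00 × 3310.84.
Second fit — the 3:2 canvas into 5570×4456 spans the width: 5570.00 × 3713.33 (×1.0135 from 5496×3664).
The clip scales with it: height 3310.84 × 1.0135 ≈ 3355.42.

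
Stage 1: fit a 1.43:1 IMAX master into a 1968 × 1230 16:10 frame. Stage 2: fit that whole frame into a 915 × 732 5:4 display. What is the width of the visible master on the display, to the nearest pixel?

818 px

Inside the 1968×1230 canvas the master is height-limited at 1758.90 × 1230.00.
Second fit — the 16:10 canvas into 915×732 spans the width: 915.00 × 571.88 (×0.4649 from 1968×1230).
The master scales with it: width 1758.90 × 0.4649 ≈ 817.78.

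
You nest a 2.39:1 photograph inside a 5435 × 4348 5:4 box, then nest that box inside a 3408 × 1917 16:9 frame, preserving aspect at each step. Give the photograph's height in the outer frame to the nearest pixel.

1003 px

2.39:1 in 5435×4348: fills the width, so the photograph is 5435.00 × 2274.06.
Second fit — the 5:4 canvas into 3408×1917 spans the height: 2396.25 × 1917.00 (×0.4409 from 5435×4348).
The photograph scales with it: height 2274.06 × 0.4409 ≈ 1002.62.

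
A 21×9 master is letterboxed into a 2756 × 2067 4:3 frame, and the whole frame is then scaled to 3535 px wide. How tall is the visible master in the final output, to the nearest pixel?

1515 px

Fitted into 2756×2067, the master spans the width; its height is 2756 × 9/21 ≈ 1181.14 px.
Scaling 2756 → 3535 is ×1.2827, so the height becomes 1181.14 × 1.2827 ≈ 1515.00 px.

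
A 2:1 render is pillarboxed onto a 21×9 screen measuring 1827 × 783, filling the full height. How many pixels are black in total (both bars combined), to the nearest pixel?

Content width = 783 × 2/1 ≈ 1566.0000 px.
Black = 1827 − 1566.0000 = 261.0000 px.
That's 261.0000 × 783 ≈ 204363 black pixels.

204363 pixels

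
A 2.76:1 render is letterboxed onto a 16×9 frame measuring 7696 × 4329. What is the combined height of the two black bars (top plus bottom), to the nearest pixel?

1541 px

2.76:1 is wider than 16×9, so it spans the full width.
Content height = 7696 / 2.760 ≈ 2788.41 px.
Leftover height: 4329 − 2788.41 = 1540.59 px.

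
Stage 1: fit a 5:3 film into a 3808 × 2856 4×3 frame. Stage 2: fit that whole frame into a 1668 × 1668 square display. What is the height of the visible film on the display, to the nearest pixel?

1001 px

5:3 in 3808×2856: fills the width, so the film is 3808.00 × 2284.80.
Second fit — the 4×3 canvas into 1668×1668 spans the width: 1668.00 × 1251.00 (×0.4380 from 3808×2856).
The film scales with it: height 2284.80 × 0.4380 ≈ 1000.80.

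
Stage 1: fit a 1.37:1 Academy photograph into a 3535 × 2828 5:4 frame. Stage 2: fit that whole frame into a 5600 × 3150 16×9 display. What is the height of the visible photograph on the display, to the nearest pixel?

Inside the 3535×2828 canvas the photograph is width-limited at 3535.00 × 2580.29.
The 5:4 canvas is height-limited in 5600×3150, giving 3937.50 × 3150.00; scale factor 1.1139.
The photograph scales with it: height 2580.29 × 1.1139 ≈ 2874.09.

2874 px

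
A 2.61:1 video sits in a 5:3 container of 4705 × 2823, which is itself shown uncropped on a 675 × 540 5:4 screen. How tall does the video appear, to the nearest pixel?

First fit — 2.61:1 into 4705×2823 spans the width: 4705.00 × 1802.68.
The 5:3 canvas is width-limited in 675×540, giving 675.00 × 405.00; scale factor 0.1435.
Applying the same ×0.1435: 1802.68 → 258.62.

259 px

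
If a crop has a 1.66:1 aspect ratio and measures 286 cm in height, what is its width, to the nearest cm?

286 × 1.660 = 474.76.

475 cm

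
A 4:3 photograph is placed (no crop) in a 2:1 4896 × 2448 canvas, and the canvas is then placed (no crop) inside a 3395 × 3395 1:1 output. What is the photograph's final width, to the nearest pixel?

4:3 in 4896×2448: fills the height, so the photograph is 3264.00 × 2448.00.
Second fit — the 2:1 canvas into 3395×3395 spans the width: 3395.00 × 1697.50 (×0.6934 from 4896×2448).
The photograph scales with it: width 3264.00 × 0.6934 ≈ 2263.33.

2263 px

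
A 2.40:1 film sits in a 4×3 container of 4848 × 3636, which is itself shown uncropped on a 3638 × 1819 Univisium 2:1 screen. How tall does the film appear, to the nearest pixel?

1011 px

2.40:1 in 4848×3636: fills the width, so the film is 4848.00 × 2020.00.
4×3 in 3638×1819: fills the height, so the intermediate becomes 2425.33 × 1819.00 — a scale of ×0.5003.
The film scales with it: height 2020.00 × 0.5003 ≈ 1010.56.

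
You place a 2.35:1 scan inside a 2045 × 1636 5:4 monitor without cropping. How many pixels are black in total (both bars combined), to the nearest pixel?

1566035 pixels

2.35:1 (2.350) > 5:4 (1.250), so the scan fills the width.
The scan is 2045 / 2.350 ≈ 870.2128 px tall.
1636 − 870.2128 = 765.7872 px of bars.
That's 765.7872 × 2045 ≈ 1566035 black pixels.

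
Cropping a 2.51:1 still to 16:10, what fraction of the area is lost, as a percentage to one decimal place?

36.3%

16:10 is narrower than 2.51:1, so the crop keeps the full height and trims the width.
Fraction kept = (1.600)/(2.510) ≈ 63.75%, so 36.25% is lost.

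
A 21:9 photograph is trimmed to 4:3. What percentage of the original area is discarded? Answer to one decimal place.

42.9%

The height stays; only width is cut (since 4:3 is narrower than 21:9).
Area ratio = (1.333)/(2.333) = 57.14%; the remaining 42.86% is cropped out.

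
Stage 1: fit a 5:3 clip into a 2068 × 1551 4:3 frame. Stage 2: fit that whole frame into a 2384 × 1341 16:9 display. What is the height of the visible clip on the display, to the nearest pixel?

1073 px

Inside the 2068×1551 canvas the clip is width-limited at 2068.00 × 1240.80.
4:3 in 2384×1341: fills the height, so the intermediate becomes 1788.00 × 1341.00 — a scale of ×0.8646.
The clip scales with it: height 1240.80 × 0.8646 ≈ 1072.80.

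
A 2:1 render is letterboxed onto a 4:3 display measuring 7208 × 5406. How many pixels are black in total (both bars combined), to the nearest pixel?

2:1 (2.000) > 4:3 (1.333), so the render fills the width.
The render is 7208 × 1/2 ≈ 3604.0000 px tall.
5406 − 3604.0000 = 1802.0000 px of bars.
Bar area = 1802.0000 × 7208 ≈ 12988816 px.

12988816 pixels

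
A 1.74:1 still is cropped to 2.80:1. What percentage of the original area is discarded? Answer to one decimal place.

37.9%

The width stays; only height is cut (since 2.80:1 is wider than 1.74:1).
Fraction kept = (1.740)/(2.800) ≈ 62.14%, so 37.86% is lost.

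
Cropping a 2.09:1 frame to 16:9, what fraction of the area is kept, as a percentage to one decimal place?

16:9 is narrower than 2.09:1, so the crop keeps the full height and trims the width.
(1.778)/(2.090) ≈ 0.851 of the area survives.

85.1%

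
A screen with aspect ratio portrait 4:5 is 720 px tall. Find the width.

576 px

720 / 5 × 4 = 576.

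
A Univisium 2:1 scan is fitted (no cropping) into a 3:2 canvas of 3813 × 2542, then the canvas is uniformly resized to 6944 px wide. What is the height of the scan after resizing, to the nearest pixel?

In the 3813×2542 frame the scan fills the width: height = 3813 × 1/2 ≈ 1906.50 px.
Resizing to 6944 px wide multiplies everything by 1.8211: 1906.50 → 3472.00 px.

3472 px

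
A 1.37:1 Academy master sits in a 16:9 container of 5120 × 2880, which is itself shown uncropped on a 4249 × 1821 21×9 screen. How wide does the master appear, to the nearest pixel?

2495 px

1.37:1 Academy in 5120×2880: fills the height, so the master is 3945.60 × 2880.00.
The 16:9 canvas is height-limited in 4249×1821, giving 3237.33 × 1821.00; scale factor 0.6323.
Applying the same ×0.6323: 3945.60 → 2494.77.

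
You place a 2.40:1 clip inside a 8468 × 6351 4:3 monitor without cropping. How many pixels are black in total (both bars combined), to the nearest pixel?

Since 2.400 > 1.333, the clip is width-limited.
Content height = 8468 / 2.400 ≈ 3528.3333 px.
Leftover height: 6351 − 3528.3333 = 2822.6667 px.
Bar area = 2822.6667 × 8468 ≈ 23902341 px.

23902341 pixels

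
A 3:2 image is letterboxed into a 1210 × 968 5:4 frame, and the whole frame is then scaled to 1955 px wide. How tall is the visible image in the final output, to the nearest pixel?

1303 px

Fitted into 1210×968, the image spans the width; its height is 1210 × 2/3 ≈ 806.67 px.
Scaling 1210 → 1955 is ×1.6157, so the height becomes 806.67 × 1.6157 ≈ 1303.33 px.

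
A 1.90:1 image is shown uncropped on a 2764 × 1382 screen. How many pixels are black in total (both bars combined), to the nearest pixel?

190992 pixels

1.90:1 (1.900) < 2:1 (2.000), so the image fills the height.
Content width = 1382 × 1.900 ≈ 2625.8000 px.
Leftover width: 2764 − 2625.8000 = 138.2000 px.
That's 138.2000 × 1382 ≈ 190992 black pixels.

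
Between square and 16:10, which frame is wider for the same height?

16:10

square = 1 and 16:10 = 1.6; 1.6 > 1.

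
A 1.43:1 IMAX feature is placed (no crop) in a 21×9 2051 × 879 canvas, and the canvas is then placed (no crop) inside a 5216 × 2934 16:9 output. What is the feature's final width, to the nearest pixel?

3197 px

First fit — 1.43:1 IMAX into 2051×879 spans the height: 1256.97 × 879.00.
The 21×9 canvas is width-limited in 5216×2934, giving 5216.00 × 2235.43; scale factor 2.5431.
So the feature's width is 1256.97 × 2.5431 ≈ 3196.66.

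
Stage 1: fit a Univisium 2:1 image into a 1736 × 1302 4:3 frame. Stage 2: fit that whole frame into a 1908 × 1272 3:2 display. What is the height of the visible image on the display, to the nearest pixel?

848 px

Univisium 2:1 in 1736×1302: fills the width, so the image is 1736.00 × 868.00.
Second fit — the 4:3 canvas into 1908×1272 spans the height: 1696.00 × 1272.00 (×0.9770 from 1736×1302).
Applying the same ×0.9770: 868.00 → 848.00.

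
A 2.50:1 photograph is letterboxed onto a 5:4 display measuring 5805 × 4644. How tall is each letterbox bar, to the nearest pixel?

2.50:1 is wider than 5:4, so it spans the full width.
That makes the image 2322.00 px tall (5805 / 2.500).
4644 − 2322.00 = 2322.00 px of bars (1161.00 each).

1161 px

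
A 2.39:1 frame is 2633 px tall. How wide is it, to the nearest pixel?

2633 × 2.390 = 6292.87.

6293 px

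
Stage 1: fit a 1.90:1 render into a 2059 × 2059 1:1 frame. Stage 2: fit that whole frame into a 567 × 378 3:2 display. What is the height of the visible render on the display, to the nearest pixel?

199 px

First fit — 1.90:1 into 2059×2059 spans the width: 2059.00 × 1083.68.
1:1 in 567×378: fills the height, so the intermediate becomes 378.00 × 378.00 — a scale of ×0.1836.
So the render's height is 1083.68 × 0.1836 ≈ 198.95.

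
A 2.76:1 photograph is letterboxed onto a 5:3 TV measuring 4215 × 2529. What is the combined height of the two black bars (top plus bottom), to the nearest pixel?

Since 2.760 > 1.667, the photograph is width-limited.
Content height = 4215 / 2.760 ≈ 1527.17 px.
2529 − 1527.17 = 1001.83 px of bars.

1002 px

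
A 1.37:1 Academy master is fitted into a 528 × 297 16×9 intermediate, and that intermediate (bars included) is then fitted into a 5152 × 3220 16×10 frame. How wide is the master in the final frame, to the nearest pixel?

3970 px

1.37:1 Academy in 528×297: fills the height, so the master is 406.89 × 297.00.
16×9 in 5152×3220: fills the width, so the intermediate becomes 5152.00 × 2898.00 — a scale of ×9.7576.
The master scales with it: width 406.89 × 9.7576 ≈ 3970.26.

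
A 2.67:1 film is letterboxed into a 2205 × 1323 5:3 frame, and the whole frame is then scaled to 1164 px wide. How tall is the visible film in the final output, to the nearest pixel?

436 px

At 2205×1323 the film is width-limited, so height = 2205 / 2.670 ≈ 825.84 px.
Resizing to 1164 px wide multiplies everything by 0.5279: 825.84 → 435.96 px.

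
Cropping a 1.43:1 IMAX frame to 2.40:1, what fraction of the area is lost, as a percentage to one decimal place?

2.40:1 is wider than 1.43:1 IMAX, so the crop keeps the full width and trims the height.
Fraction kept = (1.430)/(2.400) ≈ 59.58%, so 40.42% is lost.

40.4%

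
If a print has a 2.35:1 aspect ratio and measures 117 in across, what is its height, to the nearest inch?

117 / 2.350 = 49.79.

50 in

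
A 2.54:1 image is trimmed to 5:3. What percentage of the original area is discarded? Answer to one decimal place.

34.4%

5:3 is narrower than 2.54:1, so the crop keeps the full height and trims the width.
(1.667)/(2.540) ≈ 0.656 of the area survives, leaving 34.38% discarded.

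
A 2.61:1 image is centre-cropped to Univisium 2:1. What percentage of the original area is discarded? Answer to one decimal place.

The height stays; only width is cut (since Univisium 2:1 is narrower than 2.61:1).
Fraction kept = (2.000)/(2.610) ≈ 76.63%, so 23.37% is lost.

23.4%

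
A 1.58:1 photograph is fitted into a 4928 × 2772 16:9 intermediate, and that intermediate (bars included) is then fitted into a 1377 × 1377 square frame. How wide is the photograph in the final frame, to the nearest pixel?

Inside the 4928×2772 canvas the photograph is height-limited at 4379.76 × 2772.00.
Second fit — the 16:9 canvas into 1377×1377 spans the width: 1377.00 × 774.56 (×0.2794 from 4928×2772).
Applying the same ×0.2794: 4379.76 → 1223.81.

1224 px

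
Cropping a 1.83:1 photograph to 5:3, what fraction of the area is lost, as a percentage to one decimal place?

5:3 is narrower than 1.83:1, so the crop keeps the full height and trims the width.
Fraction kept = (1.667)/(1.830) ≈ 91.07%, so 8.93% is lost.

8.9%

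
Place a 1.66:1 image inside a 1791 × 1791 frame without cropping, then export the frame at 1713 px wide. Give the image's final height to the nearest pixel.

1032 px

At 1791×1791 the image is width-limited, so height = 1791 / 1.660 ≈ 1078.92 px.
Scaling 1791 → 1713 is ×0.9564, so the height becomes 1078.92 × 0.9564 ≈ 1031.93 px.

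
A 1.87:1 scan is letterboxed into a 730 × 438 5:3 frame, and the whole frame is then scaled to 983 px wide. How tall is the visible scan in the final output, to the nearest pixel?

Fitted into 730×438, the scan spans the width; its height is 730 / 1.870 ≈ 390.37 px.
Resizing to 983 px wide multiplies everything by 1.3466: 390.37 → 525.67 px.

526 px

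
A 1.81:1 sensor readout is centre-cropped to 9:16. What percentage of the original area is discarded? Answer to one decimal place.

9:16 is narrower than 1.81:1, so the crop keeps the full height and trims the width.
Fraction kept = (0.562)/(1.810) ≈ 31.08%, so 68.92% is lost.

68.9%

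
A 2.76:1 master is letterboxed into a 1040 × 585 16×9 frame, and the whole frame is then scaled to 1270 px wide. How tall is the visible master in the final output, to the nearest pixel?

460 px

At 1040×585 the master is width-limited, so height = 1040 / 2.760 ≈ 376.81 px.
The frame scales by 1270/1040 = 1.2212; 376.81 × 1.2212 ≈ 460.14 px.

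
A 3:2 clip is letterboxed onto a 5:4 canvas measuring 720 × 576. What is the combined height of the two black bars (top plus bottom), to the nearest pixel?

96 px

3:2 is wider than 5:4, so it spans the full width.
That makes the image 480.00 px tall (720 × 2/3).
Leftover height: 576 − 480.00 = 96.00 px.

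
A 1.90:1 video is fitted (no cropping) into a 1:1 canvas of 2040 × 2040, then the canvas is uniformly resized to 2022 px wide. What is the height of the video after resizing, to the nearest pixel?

1064 px

Fitted into 2040×2040, the video spans the width; its height is 2040 / 1.900 ≈ 1073.68 px.
The frame scales by 2022/2040 = 0.9912; 1073.68 × 0.9912 ≈ 1064.21 px.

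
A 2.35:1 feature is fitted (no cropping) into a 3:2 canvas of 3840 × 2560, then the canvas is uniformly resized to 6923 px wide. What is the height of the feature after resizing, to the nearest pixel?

At 3840×2560 the feature is width-limited, so height = 3840 / 2.350 ≈ 1634.04 px.
The frame scales by 6923/3840 = 1.8029; 1634.04 × 1.8029 ≈ 2945.96 px.

2946 px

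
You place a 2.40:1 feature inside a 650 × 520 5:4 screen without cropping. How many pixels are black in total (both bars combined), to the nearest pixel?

161958 pixels

2.40:1 (2.400) > 5:4 (1.250), so the feature fills the width.
Content height = 650 / 2.400 ≈ 270.8333 px.
520 − 270.8333 = 249.1667 px of bars.
Bar area = 249.1667 × 650 ≈ 161958 px.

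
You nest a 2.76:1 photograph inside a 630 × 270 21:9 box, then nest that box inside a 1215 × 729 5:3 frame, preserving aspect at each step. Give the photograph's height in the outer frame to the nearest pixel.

440 px

Inside the 630×270 canvas the photograph is width-limited at 630.00 × 228.26.
The 21:9 canvas is width-limited in 1215×729, giving 1215.00 × 520.71; scale factor 1.9286.
So the photograph's height is 228.26 × 1.9286 ≈ 440.22.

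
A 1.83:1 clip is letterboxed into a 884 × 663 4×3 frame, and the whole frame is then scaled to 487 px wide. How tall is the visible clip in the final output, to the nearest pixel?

At 884×663 the clip is width-limited, so height = 884 / 1.830 ≈ 483.06 px.
Scaling 884 → 487 is ×0.5509, so the height becomes 483.06 × 0.5509 ≈ 266.12 px.

266 px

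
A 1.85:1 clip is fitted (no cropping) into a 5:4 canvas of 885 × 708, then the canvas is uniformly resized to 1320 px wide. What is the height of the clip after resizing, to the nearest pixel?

Fitted into 885×708, the clip spans the width; its height is 885 / 1.850 ≈ 478.38 px.
Resizing to 1320 px wide multiplies everything by 1.4915: 478.38 → 713.51 px.

714 px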